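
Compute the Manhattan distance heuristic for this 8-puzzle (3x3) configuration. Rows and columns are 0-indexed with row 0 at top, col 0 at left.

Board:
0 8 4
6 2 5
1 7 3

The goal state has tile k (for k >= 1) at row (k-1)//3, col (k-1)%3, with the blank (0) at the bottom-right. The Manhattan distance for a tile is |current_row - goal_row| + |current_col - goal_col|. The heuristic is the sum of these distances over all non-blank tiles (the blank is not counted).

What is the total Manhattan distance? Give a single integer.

Tile 8: at (0,1), goal (2,1), distance |0-2|+|1-1| = 2
Tile 4: at (0,2), goal (1,0), distance |0-1|+|2-0| = 3
Tile 6: at (1,0), goal (1,2), distance |1-1|+|0-2| = 2
Tile 2: at (1,1), goal (0,1), distance |1-0|+|1-1| = 1
Tile 5: at (1,2), goal (1,1), distance |1-1|+|2-1| = 1
Tile 1: at (2,0), goal (0,0), distance |2-0|+|0-0| = 2
Tile 7: at (2,1), goal (2,0), distance |2-2|+|1-0| = 1
Tile 3: at (2,2), goal (0,2), distance |2-0|+|2-2| = 2
Sum: 2 + 3 + 2 + 1 + 1 + 2 + 1 + 2 = 14

Answer: 14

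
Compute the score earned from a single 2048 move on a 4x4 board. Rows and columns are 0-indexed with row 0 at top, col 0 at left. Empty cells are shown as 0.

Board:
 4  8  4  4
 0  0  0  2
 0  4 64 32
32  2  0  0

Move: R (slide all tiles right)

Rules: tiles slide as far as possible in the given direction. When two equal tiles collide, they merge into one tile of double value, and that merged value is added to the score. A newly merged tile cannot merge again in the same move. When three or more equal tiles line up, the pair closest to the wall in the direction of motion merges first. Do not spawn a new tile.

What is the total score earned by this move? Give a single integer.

Answer: 8

Derivation:
Slide right:
row 0: [4, 8, 4, 4] -> [0, 4, 8, 8]  score +8 (running 8)
row 1: [0, 0, 0, 2] -> [0, 0, 0, 2]  score +0 (running 8)
row 2: [0, 4, 64, 32] -> [0, 4, 64, 32]  score +0 (running 8)
row 3: [32, 2, 0, 0] -> [0, 0, 32, 2]  score +0 (running 8)
Board after move:
 0  4  8  8
 0  0  0  2
 0  4 64 32
 0  0 32  2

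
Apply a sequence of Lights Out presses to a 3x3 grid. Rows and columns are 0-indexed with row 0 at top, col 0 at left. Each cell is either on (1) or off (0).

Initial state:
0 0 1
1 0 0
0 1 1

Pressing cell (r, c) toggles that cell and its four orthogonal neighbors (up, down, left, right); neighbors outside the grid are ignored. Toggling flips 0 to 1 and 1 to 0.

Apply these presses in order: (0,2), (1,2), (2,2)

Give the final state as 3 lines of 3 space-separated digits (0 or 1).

Answer: 0 1 1
1 1 1
0 0 1

Derivation:
After press 1 at (0,2):
0 1 0
1 0 1
0 1 1

After press 2 at (1,2):
0 1 1
1 1 0
0 1 0

After press 3 at (2,2):
0 1 1
1 1 1
0 0 1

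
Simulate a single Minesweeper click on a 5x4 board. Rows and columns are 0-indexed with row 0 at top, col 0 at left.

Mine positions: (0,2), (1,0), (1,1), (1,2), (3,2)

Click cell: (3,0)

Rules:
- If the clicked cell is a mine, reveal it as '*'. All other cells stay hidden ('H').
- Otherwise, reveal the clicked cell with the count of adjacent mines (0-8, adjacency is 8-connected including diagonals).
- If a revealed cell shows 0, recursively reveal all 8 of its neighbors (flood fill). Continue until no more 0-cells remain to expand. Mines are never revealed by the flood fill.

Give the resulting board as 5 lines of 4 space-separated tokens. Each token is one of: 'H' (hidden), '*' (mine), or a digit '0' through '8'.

H H H H
H H H H
2 4 H H
0 1 H H
0 1 H H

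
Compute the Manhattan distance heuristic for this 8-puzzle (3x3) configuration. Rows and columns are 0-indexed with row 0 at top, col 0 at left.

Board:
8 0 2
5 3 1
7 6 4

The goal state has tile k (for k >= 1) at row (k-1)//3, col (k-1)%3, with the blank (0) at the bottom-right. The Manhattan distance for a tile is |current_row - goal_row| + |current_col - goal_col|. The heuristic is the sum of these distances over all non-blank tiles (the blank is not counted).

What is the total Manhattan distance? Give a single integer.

Answer: 15

Derivation:
Tile 8: (0,0)->(2,1) = 3
Tile 2: (0,2)->(0,1) = 1
Tile 5: (1,0)->(1,1) = 1
Tile 3: (1,1)->(0,2) = 2
Tile 1: (1,2)->(0,0) = 3
Tile 7: (2,0)->(2,0) = 0
Tile 6: (2,1)->(1,2) = 2
Tile 4: (2,2)->(1,0) = 3
Sum: 3 + 1 + 1 + 2 + 3 + 0 + 2 + 3 = 15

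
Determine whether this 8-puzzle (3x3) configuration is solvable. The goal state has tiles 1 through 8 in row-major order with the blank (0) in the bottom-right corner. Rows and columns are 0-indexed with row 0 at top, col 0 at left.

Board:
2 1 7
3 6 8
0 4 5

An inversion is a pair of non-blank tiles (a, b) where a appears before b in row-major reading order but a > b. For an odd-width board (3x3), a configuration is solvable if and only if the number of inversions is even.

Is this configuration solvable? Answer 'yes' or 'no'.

Inversions (pairs i<j in row-major order where tile[i] > tile[j] > 0): 9
9 is odd, so the puzzle is not solvable.

Answer: no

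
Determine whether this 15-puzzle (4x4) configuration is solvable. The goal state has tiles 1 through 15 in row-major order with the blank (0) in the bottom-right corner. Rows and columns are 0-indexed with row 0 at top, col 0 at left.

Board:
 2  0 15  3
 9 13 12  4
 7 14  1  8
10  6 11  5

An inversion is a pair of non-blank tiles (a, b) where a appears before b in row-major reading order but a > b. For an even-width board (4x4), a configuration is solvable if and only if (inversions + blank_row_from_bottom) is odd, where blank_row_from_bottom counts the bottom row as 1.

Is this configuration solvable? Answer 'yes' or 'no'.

Answer: no

Derivation:
Inversions: 54
Blank is in row 0 (0-indexed from top), which is row 4 counting from the bottom (bottom = 1).
54 + 4 = 58, which is even, so the puzzle is not solvable.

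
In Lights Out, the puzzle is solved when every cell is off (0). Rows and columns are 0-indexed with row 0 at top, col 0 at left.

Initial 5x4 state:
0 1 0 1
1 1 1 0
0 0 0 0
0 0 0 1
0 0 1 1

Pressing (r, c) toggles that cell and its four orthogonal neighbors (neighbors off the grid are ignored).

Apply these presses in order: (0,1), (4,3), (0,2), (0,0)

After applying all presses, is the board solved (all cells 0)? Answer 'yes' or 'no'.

After press 1 at (0,1):
1 0 1 1
1 0 1 0
0 0 0 0
0 0 0 1
0 0 1 1

After press 2 at (4,3):
1 0 1 1
1 0 1 0
0 0 0 0
0 0 0 0
0 0 0 0

After press 3 at (0,2):
1 1 0 0
1 0 0 0
0 0 0 0
0 0 0 0
0 0 0 0

After press 4 at (0,0):
0 0 0 0
0 0 0 0
0 0 0 0
0 0 0 0
0 0 0 0

Lights still on: 0

Answer: yes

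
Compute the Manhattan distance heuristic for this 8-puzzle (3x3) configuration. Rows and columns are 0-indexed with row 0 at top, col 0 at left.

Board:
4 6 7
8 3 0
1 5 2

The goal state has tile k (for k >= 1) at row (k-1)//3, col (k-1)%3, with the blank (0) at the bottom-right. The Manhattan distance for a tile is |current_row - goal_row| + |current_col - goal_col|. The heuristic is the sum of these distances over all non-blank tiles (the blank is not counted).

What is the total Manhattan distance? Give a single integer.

Tile 4: at (0,0), goal (1,0), distance |0-1|+|0-0| = 1
Tile 6: at (0,1), goal (1,2), distance |0-1|+|1-2| = 2
Tile 7: at (0,2), goal (2,0), distance |0-2|+|2-0| = 4
Tile 8: at (1,0), goal (2,1), distance |1-2|+|0-1| = 2
Tile 3: at (1,1), goal (0,2), distance |1-0|+|1-2| = 2
Tile 1: at (2,0), goal (0,0), distance |2-0|+|0-0| = 2
Tile 5: at (2,1), goal (1,1), distance |2-1|+|1-1| = 1
Tile 2: at (2,2), goal (0,1), distance |2-0|+|2-1| = 3
Sum: 1 + 2 + 4 + 2 + 2 + 2 + 1 + 3 = 17

Answer: 17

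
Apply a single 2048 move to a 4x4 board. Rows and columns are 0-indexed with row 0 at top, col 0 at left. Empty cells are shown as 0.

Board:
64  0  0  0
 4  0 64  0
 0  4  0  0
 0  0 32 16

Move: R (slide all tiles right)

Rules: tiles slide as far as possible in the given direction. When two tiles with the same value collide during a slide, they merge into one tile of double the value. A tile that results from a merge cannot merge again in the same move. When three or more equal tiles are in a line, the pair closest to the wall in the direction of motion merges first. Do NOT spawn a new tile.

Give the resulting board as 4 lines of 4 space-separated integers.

Slide right:
row 0: [64, 0, 0, 0] -> [0, 0, 0, 64]
row 1: [4, 0, 64, 0] -> [0, 0, 4, 64]
row 2: [0, 4, 0, 0] -> [0, 0, 0, 4]
row 3: [0, 0, 32, 16] -> [0, 0, 32, 16]

Answer:  0  0  0 64
 0  0  4 64
 0  0  0  4
 0  0 32 16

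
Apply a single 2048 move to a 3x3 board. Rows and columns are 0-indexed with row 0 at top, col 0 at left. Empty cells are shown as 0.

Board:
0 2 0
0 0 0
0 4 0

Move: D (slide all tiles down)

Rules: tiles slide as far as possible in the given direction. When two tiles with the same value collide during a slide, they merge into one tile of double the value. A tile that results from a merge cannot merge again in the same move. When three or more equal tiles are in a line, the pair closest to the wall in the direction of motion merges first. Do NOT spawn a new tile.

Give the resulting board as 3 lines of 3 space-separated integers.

Slide down:
col 0: [0, 0, 0] -> [0, 0, 0]
col 1: [2, 0, 4] -> [0, 2, 4]
col 2: [0, 0, 0] -> [0, 0, 0]

Answer: 0 0 0
0 2 0
0 4 0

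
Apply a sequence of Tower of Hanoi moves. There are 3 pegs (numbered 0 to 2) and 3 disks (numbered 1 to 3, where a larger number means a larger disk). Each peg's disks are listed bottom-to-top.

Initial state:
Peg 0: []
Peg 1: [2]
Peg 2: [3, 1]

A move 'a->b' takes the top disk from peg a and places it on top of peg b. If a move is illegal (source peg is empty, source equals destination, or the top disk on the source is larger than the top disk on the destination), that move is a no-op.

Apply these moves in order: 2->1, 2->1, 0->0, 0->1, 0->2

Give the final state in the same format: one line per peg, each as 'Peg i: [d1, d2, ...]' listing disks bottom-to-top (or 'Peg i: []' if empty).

After move 1 (2->1):
Peg 0: []
Peg 1: [2, 1]
Peg 2: [3]

After move 2 (2->1):
Peg 0: []
Peg 1: [2, 1]
Peg 2: [3]

After move 3 (0->0):
Peg 0: []
Peg 1: [2, 1]
Peg 2: [3]

After move 4 (0->1):
Peg 0: []
Peg 1: [2, 1]
Peg 2: [3]

After move 5 (0->2):
Peg 0: []
Peg 1: [2, 1]
Peg 2: [3]

Answer: Peg 0: []
Peg 1: [2, 1]
Peg 2: [3]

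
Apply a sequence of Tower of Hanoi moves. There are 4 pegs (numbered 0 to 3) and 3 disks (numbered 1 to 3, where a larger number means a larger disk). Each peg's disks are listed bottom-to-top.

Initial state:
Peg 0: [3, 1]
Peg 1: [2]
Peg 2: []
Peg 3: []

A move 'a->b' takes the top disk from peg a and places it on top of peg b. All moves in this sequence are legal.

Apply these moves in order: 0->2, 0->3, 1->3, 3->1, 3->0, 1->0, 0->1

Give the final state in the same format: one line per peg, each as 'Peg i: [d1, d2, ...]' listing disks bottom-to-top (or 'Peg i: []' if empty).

Answer: Peg 0: [3]
Peg 1: [2]
Peg 2: [1]
Peg 3: []

Derivation:
After move 1 (0->2):
Peg 0: [3]
Peg 1: [2]
Peg 2: [1]
Peg 3: []

After move 2 (0->3):
Peg 0: []
Peg 1: [2]
Peg 2: [1]
Peg 3: [3]

After move 3 (1->3):
Peg 0: []
Peg 1: []
Peg 2: [1]
Peg 3: [3, 2]

After move 4 (3->1):
Peg 0: []
Peg 1: [2]
Peg 2: [1]
Peg 3: [3]

After move 5 (3->0):
Peg 0: [3]
Peg 1: [2]
Peg 2: [1]
Peg 3: []

After move 6 (1->0):
Peg 0: [3, 2]
Peg 1: []
Peg 2: [1]
Peg 3: []

After move 7 (0->1):
Peg 0: [3]
Peg 1: [2]
Peg 2: [1]
Peg 3: []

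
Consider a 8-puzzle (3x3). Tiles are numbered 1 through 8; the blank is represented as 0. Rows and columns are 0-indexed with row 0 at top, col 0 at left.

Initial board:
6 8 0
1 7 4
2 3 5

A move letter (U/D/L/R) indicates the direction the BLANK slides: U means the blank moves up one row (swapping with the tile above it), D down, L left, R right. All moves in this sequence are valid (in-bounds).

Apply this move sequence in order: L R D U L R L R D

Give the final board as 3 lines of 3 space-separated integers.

Answer: 6 8 4
1 7 0
2 3 5

Derivation:
After move 1 (L):
6 0 8
1 7 4
2 3 5

After move 2 (R):
6 8 0
1 7 4
2 3 5

After move 3 (D):
6 8 4
1 7 0
2 3 5

After move 4 (U):
6 8 0
1 7 4
2 3 5

After move 5 (L):
6 0 8
1 7 4
2 3 5

After move 6 (R):
6 8 0
1 7 4
2 3 5

After move 7 (L):
6 0 8
1 7 4
2 3 5

After move 8 (R):
6 8 0
1 7 4
2 3 5

After move 9 (D):
6 8 4
1 7 0
2 3 5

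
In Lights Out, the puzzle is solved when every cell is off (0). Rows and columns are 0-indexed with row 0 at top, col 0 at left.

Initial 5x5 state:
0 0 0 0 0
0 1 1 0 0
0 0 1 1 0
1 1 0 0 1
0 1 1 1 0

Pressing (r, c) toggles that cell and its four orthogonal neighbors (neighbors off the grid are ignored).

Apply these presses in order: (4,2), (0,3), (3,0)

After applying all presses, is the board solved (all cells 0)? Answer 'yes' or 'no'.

Answer: no

Derivation:
After press 1 at (4,2):
0 0 0 0 0
0 1 1 0 0
0 0 1 1 0
1 1 1 0 1
0 0 0 0 0

After press 2 at (0,3):
0 0 1 1 1
0 1 1 1 0
0 0 1 1 0
1 1 1 0 1
0 0 0 0 0

After press 3 at (3,0):
0 0 1 1 1
0 1 1 1 0
1 0 1 1 0
0 0 1 0 1
1 0 0 0 0

Lights still on: 12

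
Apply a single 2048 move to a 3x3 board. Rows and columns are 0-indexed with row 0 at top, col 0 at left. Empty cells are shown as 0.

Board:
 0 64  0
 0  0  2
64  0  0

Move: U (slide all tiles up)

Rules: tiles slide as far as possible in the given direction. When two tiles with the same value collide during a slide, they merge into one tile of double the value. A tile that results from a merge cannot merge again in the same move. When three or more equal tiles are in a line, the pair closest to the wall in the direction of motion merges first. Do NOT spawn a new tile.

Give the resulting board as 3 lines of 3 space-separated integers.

Answer: 64 64  2
 0  0  0
 0  0  0

Derivation:
Slide up:
col 0: [0, 0, 64] -> [64, 0, 0]
col 1: [64, 0, 0] -> [64, 0, 0]
col 2: [0, 2, 0] -> [2, 0, 0]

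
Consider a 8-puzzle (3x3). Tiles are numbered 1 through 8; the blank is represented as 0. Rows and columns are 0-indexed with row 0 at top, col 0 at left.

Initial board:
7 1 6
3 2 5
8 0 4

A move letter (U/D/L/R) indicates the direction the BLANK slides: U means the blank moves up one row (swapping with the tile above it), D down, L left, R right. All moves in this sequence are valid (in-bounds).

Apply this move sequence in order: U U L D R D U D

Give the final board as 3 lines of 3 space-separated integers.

Answer: 3 7 6
1 2 5
8 0 4

Derivation:
After move 1 (U):
7 1 6
3 0 5
8 2 4

After move 2 (U):
7 0 6
3 1 5
8 2 4

After move 3 (L):
0 7 6
3 1 5
8 2 4

After move 4 (D):
3 7 6
0 1 5
8 2 4

After move 5 (R):
3 7 6
1 0 5
8 2 4

After move 6 (D):
3 7 6
1 2 5
8 0 4

After move 7 (U):
3 7 6
1 0 5
8 2 4

After move 8 (D):
3 7 6
1 2 5
8 0 4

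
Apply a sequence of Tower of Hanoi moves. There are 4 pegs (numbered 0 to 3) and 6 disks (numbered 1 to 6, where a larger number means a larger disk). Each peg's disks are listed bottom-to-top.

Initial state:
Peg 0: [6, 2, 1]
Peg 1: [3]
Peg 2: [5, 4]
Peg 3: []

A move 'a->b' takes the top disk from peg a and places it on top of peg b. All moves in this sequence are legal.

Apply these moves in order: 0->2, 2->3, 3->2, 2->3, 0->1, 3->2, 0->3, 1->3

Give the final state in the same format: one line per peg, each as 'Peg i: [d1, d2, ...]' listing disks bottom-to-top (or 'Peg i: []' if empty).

Answer: Peg 0: []
Peg 1: [3]
Peg 2: [5, 4, 1]
Peg 3: [6, 2]

Derivation:
After move 1 (0->2):
Peg 0: [6, 2]
Peg 1: [3]
Peg 2: [5, 4, 1]
Peg 3: []

After move 2 (2->3):
Peg 0: [6, 2]
Peg 1: [3]
Peg 2: [5, 4]
Peg 3: [1]

After move 3 (3->2):
Peg 0: [6, 2]
Peg 1: [3]
Peg 2: [5, 4, 1]
Peg 3: []

After move 4 (2->3):
Peg 0: [6, 2]
Peg 1: [3]
Peg 2: [5, 4]
Peg 3: [1]

After move 5 (0->1):
Peg 0: [6]
Peg 1: [3, 2]
Peg 2: [5, 4]
Peg 3: [1]

After move 6 (3->2):
Peg 0: [6]
Peg 1: [3, 2]
Peg 2: [5, 4, 1]
Peg 3: []

After move 7 (0->3):
Peg 0: []
Peg 1: [3, 2]
Peg 2: [5, 4, 1]
Peg 3: [6]

After move 8 (1->3):
Peg 0: []
Peg 1: [3]
Peg 2: [5, 4, 1]
Peg 3: [6, 2]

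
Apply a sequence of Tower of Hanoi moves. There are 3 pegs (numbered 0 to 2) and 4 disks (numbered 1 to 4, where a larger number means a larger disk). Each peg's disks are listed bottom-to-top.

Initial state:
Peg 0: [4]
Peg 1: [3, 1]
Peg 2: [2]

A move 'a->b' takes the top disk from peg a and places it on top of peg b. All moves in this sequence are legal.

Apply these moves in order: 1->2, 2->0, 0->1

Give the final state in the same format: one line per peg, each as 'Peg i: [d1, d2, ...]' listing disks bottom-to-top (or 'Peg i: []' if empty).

After move 1 (1->2):
Peg 0: [4]
Peg 1: [3]
Peg 2: [2, 1]

After move 2 (2->0):
Peg 0: [4, 1]
Peg 1: [3]
Peg 2: [2]

After move 3 (0->1):
Peg 0: [4]
Peg 1: [3, 1]
Peg 2: [2]

Answer: Peg 0: [4]
Peg 1: [3, 1]
Peg 2: [2]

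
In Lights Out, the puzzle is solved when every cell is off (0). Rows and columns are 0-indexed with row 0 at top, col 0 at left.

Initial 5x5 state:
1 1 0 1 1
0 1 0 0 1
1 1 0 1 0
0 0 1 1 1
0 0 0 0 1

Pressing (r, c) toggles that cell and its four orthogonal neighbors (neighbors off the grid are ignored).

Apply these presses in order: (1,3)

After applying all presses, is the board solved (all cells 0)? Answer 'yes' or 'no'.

Answer: no

Derivation:
After press 1 at (1,3):
1 1 0 0 1
0 1 1 1 0
1 1 0 0 0
0 0 1 1 1
0 0 0 0 1

Lights still on: 12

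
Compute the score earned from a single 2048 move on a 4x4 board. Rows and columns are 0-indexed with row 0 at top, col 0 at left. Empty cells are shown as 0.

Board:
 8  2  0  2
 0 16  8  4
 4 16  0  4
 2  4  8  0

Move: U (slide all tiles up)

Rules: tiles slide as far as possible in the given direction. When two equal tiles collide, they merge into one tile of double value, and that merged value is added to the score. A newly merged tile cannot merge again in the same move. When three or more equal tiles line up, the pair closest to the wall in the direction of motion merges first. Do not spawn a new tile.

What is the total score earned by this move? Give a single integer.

Slide up:
col 0: [8, 0, 4, 2] -> [8, 4, 2, 0]  score +0 (running 0)
col 1: [2, 16, 16, 4] -> [2, 32, 4, 0]  score +32 (running 32)
col 2: [0, 8, 0, 8] -> [16, 0, 0, 0]  score +16 (running 48)
col 3: [2, 4, 4, 0] -> [2, 8, 0, 0]  score +8 (running 56)
Board after move:
 8  2 16  2
 4 32  0  8
 2  4  0  0
 0  0  0  0

Answer: 56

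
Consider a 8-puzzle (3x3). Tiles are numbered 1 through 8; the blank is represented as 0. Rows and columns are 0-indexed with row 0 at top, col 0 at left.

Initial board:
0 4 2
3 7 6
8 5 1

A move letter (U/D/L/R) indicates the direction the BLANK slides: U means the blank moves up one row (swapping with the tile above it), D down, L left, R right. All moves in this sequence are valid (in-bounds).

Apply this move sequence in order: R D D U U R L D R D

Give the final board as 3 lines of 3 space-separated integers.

After move 1 (R):
4 0 2
3 7 6
8 5 1

After move 2 (D):
4 7 2
3 0 6
8 5 1

After move 3 (D):
4 7 2
3 5 6
8 0 1

After move 4 (U):
4 7 2
3 0 6
8 5 1

After move 5 (U):
4 0 2
3 7 6
8 5 1

After move 6 (R):
4 2 0
3 7 6
8 5 1

After move 7 (L):
4 0 2
3 7 6
8 5 1

After move 8 (D):
4 7 2
3 0 6
8 5 1

After move 9 (R):
4 7 2
3 6 0
8 5 1

After move 10 (D):
4 7 2
3 6 1
8 5 0

Answer: 4 7 2
3 6 1
8 5 0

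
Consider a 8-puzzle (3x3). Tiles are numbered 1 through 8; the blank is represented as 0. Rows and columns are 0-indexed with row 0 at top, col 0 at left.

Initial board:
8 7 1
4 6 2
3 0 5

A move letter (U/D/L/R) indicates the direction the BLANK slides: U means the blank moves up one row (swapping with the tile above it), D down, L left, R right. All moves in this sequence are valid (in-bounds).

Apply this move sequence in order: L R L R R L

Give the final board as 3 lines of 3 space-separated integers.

After move 1 (L):
8 7 1
4 6 2
0 3 5

After move 2 (R):
8 7 1
4 6 2
3 0 5

After move 3 (L):
8 7 1
4 6 2
0 3 5

After move 4 (R):
8 7 1
4 6 2
3 0 5

After move 5 (R):
8 7 1
4 6 2
3 5 0

After move 6 (L):
8 7 1
4 6 2
3 0 5

Answer: 8 7 1
4 6 2
3 0 5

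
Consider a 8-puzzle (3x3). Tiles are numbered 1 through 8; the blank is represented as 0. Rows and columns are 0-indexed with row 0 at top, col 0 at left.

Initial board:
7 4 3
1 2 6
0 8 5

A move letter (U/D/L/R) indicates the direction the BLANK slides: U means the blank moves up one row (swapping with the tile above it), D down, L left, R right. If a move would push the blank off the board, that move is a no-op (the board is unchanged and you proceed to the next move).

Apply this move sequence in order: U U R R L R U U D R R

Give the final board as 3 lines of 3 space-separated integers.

After move 1 (U):
7 4 3
0 2 6
1 8 5

After move 2 (U):
0 4 3
7 2 6
1 8 5

After move 3 (R):
4 0 3
7 2 6
1 8 5

After move 4 (R):
4 3 0
7 2 6
1 8 5

After move 5 (L):
4 0 3
7 2 6
1 8 5

After move 6 (R):
4 3 0
7 2 6
1 8 5

After move 7 (U):
4 3 0
7 2 6
1 8 5

After move 8 (U):
4 3 0
7 2 6
1 8 5

After move 9 (D):
4 3 6
7 2 0
1 8 5

After move 10 (R):
4 3 6
7 2 0
1 8 5

After move 11 (R):
4 3 6
7 2 0
1 8 5

Answer: 4 3 6
7 2 0
1 8 5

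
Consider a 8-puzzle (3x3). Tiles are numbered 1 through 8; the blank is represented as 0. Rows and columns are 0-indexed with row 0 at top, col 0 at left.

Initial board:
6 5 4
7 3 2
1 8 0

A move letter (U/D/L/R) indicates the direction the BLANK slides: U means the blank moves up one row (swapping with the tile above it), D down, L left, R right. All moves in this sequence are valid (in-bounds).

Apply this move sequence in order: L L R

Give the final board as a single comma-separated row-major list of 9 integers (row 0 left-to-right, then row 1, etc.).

Answer: 6, 5, 4, 7, 3, 2, 1, 0, 8

Derivation:
After move 1 (L):
6 5 4
7 3 2
1 0 8

After move 2 (L):
6 5 4
7 3 2
0 1 8

After move 3 (R):
6 5 4
7 3 2
1 0 8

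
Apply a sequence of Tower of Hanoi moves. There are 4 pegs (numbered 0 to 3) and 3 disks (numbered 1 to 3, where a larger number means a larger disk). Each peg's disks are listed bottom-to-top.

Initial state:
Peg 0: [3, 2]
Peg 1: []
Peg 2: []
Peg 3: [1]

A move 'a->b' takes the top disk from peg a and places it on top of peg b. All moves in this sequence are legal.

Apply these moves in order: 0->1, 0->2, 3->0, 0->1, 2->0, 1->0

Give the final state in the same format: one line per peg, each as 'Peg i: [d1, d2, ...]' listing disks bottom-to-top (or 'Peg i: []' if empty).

Answer: Peg 0: [3, 1]
Peg 1: [2]
Peg 2: []
Peg 3: []

Derivation:
After move 1 (0->1):
Peg 0: [3]
Peg 1: [2]
Peg 2: []
Peg 3: [1]

After move 2 (0->2):
Peg 0: []
Peg 1: [2]
Peg 2: [3]
Peg 3: [1]

After move 3 (3->0):
Peg 0: [1]
Peg 1: [2]
Peg 2: [3]
Peg 3: []

After move 4 (0->1):
Peg 0: []
Peg 1: [2, 1]
Peg 2: [3]
Peg 3: []

After move 5 (2->0):
Peg 0: [3]
Peg 1: [2, 1]
Peg 2: []
Peg 3: []

After move 6 (1->0):
Peg 0: [3, 1]
Peg 1: [2]
Peg 2: []
Peg 3: []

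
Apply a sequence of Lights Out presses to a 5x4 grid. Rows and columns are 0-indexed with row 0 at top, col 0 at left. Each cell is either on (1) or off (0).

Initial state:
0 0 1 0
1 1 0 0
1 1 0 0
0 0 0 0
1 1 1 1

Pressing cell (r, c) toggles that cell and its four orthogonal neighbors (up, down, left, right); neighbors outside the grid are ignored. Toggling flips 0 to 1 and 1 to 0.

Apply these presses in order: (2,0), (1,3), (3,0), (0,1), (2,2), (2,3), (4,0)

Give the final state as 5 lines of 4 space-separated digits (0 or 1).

Answer: 1 1 0 1
0 0 0 0
1 1 0 1
1 1 1 1
1 0 1 1

Derivation:
After press 1 at (2,0):
0 0 1 0
0 1 0 0
0 0 0 0
1 0 0 0
1 1 1 1

After press 2 at (1,3):
0 0 1 1
0 1 1 1
0 0 0 1
1 0 0 0
1 1 1 1

After press 3 at (3,0):
0 0 1 1
0 1 1 1
1 0 0 1
0 1 0 0
0 1 1 1

After press 4 at (0,1):
1 1 0 1
0 0 1 1
1 0 0 1
0 1 0 0
0 1 1 1

After press 5 at (2,2):
1 1 0 1
0 0 0 1
1 1 1 0
0 1 1 0
0 1 1 1

After press 6 at (2,3):
1 1 0 1
0 0 0 0
1 1 0 1
0 1 1 1
0 1 1 1

After press 7 at (4,0):
1 1 0 1
0 0 0 0
1 1 0 1
1 1 1 1
1 0 1 1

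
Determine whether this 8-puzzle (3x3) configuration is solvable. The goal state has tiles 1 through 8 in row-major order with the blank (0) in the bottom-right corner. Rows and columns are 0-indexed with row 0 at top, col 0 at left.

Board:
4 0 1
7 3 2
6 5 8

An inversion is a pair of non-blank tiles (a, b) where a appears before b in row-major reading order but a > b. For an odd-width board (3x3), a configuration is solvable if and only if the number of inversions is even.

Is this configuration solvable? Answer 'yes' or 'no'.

Inversions (pairs i<j in row-major order where tile[i] > tile[j] > 0): 9
9 is odd, so the puzzle is not solvable.

Answer: no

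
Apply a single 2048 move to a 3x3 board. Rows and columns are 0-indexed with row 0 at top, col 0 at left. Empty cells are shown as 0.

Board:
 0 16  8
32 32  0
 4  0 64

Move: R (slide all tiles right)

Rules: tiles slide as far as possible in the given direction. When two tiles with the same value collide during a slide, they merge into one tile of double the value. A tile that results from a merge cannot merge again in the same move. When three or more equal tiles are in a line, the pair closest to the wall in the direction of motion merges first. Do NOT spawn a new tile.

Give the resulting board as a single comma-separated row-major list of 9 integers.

Answer: 0, 16, 8, 0, 0, 64, 0, 4, 64

Derivation:
Slide right:
row 0: [0, 16, 8] -> [0, 16, 8]
row 1: [32, 32, 0] -> [0, 0, 64]
row 2: [4, 0, 64] -> [0, 4, 64]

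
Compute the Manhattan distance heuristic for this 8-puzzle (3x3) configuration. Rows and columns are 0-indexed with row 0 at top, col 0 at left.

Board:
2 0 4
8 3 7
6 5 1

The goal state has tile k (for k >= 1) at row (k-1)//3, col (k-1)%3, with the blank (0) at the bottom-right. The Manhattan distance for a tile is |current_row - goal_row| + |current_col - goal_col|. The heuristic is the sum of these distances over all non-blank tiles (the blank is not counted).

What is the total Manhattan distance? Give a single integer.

Tile 2: at (0,0), goal (0,1), distance |0-0|+|0-1| = 1
Tile 4: at (0,2), goal (1,0), distance |0-1|+|2-0| = 3
Tile 8: at (1,0), goal (2,1), distance |1-2|+|0-1| = 2
Tile 3: at (1,1), goal (0,2), distance |1-0|+|1-2| = 2
Tile 7: at (1,2), goal (2,0), distance |1-2|+|2-0| = 3
Tile 6: at (2,0), goal (1,2), distance |2-1|+|0-2| = 3
Tile 5: at (2,1), goal (1,1), distance |2-1|+|1-1| = 1
Tile 1: at (2,2), goal (0,0), distance |2-0|+|2-0| = 4
Sum: 1 + 3 + 2 + 2 + 3 + 3 + 1 + 4 = 19

Answer: 19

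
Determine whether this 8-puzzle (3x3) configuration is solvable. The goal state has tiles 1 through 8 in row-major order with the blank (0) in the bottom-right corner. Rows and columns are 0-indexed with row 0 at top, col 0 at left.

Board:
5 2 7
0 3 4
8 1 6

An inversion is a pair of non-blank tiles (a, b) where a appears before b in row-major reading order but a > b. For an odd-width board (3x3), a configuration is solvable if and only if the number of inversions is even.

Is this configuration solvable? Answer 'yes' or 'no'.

Inversions (pairs i<j in row-major order where tile[i] > tile[j] > 0): 13
13 is odd, so the puzzle is not solvable.

Answer: no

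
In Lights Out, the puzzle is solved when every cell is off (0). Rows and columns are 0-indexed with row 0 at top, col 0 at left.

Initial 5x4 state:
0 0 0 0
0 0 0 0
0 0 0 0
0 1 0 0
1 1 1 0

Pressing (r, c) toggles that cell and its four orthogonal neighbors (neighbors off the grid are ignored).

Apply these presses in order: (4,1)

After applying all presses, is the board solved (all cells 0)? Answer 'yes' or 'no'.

After press 1 at (4,1):
0 0 0 0
0 0 0 0
0 0 0 0
0 0 0 0
0 0 0 0

Lights still on: 0

Answer: yes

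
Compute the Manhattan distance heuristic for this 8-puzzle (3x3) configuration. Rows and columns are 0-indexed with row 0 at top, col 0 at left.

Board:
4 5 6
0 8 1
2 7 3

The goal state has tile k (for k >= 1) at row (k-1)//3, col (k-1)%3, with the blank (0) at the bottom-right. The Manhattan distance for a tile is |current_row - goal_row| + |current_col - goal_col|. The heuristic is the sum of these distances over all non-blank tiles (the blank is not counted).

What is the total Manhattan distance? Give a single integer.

Answer: 13

Derivation:
Tile 4: at (0,0), goal (1,0), distance |0-1|+|0-0| = 1
Tile 5: at (0,1), goal (1,1), distance |0-1|+|1-1| = 1
Tile 6: at (0,2), goal (1,2), distance |0-1|+|2-2| = 1
Tile 8: at (1,1), goal (2,1), distance |1-2|+|1-1| = 1
Tile 1: at (1,2), goal (0,0), distance |1-0|+|2-0| = 3
Tile 2: at (2,0), goal (0,1), distance |2-0|+|0-1| = 3
Tile 7: at (2,1), goal (2,0), distance |2-2|+|1-0| = 1
Tile 3: at (2,2), goal (0,2), distance |2-0|+|2-2| = 2
Sum: 1 + 1 + 1 + 1 + 3 + 3 + 1 + 2 = 13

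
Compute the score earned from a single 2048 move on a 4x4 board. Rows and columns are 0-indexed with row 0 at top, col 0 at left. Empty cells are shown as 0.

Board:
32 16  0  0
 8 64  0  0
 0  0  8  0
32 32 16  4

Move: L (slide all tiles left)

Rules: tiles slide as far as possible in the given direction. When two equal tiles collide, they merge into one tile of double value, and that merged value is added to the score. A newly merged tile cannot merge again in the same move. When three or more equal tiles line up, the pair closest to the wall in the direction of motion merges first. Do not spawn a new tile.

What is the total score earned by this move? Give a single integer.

Slide left:
row 0: [32, 16, 0, 0] -> [32, 16, 0, 0]  score +0 (running 0)
row 1: [8, 64, 0, 0] -> [8, 64, 0, 0]  score +0 (running 0)
row 2: [0, 0, 8, 0] -> [8, 0, 0, 0]  score +0 (running 0)
row 3: [32, 32, 16, 4] -> [64, 16, 4, 0]  score +64 (running 64)
Board after move:
32 16  0  0
 8 64  0  0
 8  0  0  0
64 16  4  0

Answer: 64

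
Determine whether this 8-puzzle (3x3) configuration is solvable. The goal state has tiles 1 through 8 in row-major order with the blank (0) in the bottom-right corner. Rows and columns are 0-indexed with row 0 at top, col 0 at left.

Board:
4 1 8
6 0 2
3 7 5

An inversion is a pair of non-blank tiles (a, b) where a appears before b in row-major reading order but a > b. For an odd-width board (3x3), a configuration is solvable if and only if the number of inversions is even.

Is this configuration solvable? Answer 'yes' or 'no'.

Inversions (pairs i<j in row-major order where tile[i] > tile[j] > 0): 12
12 is even, so the puzzle is solvable.

Answer: yes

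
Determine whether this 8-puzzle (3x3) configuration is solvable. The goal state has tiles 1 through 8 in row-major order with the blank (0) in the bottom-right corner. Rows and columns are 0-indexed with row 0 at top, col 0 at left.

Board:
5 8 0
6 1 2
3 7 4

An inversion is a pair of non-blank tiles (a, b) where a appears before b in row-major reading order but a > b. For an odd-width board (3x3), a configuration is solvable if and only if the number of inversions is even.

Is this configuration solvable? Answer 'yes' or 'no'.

Inversions (pairs i<j in row-major order where tile[i] > tile[j] > 0): 15
15 is odd, so the puzzle is not solvable.

Answer: no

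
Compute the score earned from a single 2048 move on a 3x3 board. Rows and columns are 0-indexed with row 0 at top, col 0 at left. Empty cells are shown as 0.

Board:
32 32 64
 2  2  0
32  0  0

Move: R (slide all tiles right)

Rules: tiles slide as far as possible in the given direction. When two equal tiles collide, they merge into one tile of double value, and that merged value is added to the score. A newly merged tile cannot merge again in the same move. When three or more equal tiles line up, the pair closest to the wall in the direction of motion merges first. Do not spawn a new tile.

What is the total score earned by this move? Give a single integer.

Slide right:
row 0: [32, 32, 64] -> [0, 64, 64]  score +64 (running 64)
row 1: [2, 2, 0] -> [0, 0, 4]  score +4 (running 68)
row 2: [32, 0, 0] -> [0, 0, 32]  score +0 (running 68)
Board after move:
 0 64 64
 0  0  4
 0  0 32

Answer: 68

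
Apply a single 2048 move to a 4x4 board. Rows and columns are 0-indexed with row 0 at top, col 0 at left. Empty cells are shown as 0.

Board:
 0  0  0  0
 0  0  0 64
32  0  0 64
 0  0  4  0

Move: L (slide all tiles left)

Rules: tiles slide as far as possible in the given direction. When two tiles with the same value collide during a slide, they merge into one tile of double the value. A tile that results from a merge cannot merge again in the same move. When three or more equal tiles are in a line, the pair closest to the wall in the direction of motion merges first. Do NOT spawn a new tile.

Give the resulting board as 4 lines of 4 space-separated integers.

Slide left:
row 0: [0, 0, 0, 0] -> [0, 0, 0, 0]
row 1: [0, 0, 0, 64] -> [64, 0, 0, 0]
row 2: [32, 0, 0, 64] -> [32, 64, 0, 0]
row 3: [0, 0, 4, 0] -> [4, 0, 0, 0]

Answer:  0  0  0  0
64  0  0  0
32 64  0  0
 4  0  0  0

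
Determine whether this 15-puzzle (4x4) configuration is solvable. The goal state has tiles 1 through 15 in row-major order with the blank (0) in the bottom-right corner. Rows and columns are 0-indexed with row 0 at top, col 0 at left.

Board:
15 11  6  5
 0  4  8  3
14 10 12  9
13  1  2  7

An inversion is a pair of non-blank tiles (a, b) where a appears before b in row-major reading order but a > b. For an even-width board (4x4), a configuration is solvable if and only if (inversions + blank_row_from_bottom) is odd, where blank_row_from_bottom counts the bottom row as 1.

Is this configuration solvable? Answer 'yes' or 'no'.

Answer: no

Derivation:
Inversions: 63
Blank is in row 1 (0-indexed from top), which is row 3 counting from the bottom (bottom = 1).
63 + 3 = 66, which is even, so the puzzle is not solvable.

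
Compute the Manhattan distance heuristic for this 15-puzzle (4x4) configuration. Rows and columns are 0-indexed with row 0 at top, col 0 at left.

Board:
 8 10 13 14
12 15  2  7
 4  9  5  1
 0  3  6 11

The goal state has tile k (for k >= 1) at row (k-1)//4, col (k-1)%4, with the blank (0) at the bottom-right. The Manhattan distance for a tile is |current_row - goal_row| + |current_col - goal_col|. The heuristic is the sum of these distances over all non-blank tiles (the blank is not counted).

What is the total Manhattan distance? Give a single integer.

Answer: 49

Derivation:
Tile 8: at (0,0), goal (1,3), distance |0-1|+|0-3| = 4
Tile 10: at (0,1), goal (2,1), distance |0-2|+|1-1| = 2
Tile 13: at (0,2), goal (3,0), distance |0-3|+|2-0| = 5
Tile 14: at (0,3), goal (3,1), distance |0-3|+|3-1| = 5
Tile 12: at (1,0), goal (2,3), distance |1-2|+|0-3| = 4
Tile 15: at (1,1), goal (3,2), distance |1-3|+|1-2| = 3
Tile 2: at (1,2), goal (0,1), distance |1-0|+|2-1| = 2
Tile 7: at (1,3), goal (1,2), distance |1-1|+|3-2| = 1
Tile 4: at (2,0), goal (0,3), distance |2-0|+|0-3| = 5
Tile 9: at (2,1), goal (2,0), distance |2-2|+|1-0| = 1
Tile 5: at (2,2), goal (1,0), distance |2-1|+|2-0| = 3
Tile 1: at (2,3), goal (0,0), distance |2-0|+|3-0| = 5
Tile 3: at (3,1), goal (0,2), distance |3-0|+|1-2| = 4
Tile 6: at (3,2), goal (1,1), distance |3-1|+|2-1| = 3
Tile 11: at (3,3), goal (2,2), distance |3-2|+|3-2| = 2
Sum: 4 + 2 + 5 + 5 + 4 + 3 + 2 + 1 + 5 + 1 + 3 + 5 + 4 + 3 + 2 = 49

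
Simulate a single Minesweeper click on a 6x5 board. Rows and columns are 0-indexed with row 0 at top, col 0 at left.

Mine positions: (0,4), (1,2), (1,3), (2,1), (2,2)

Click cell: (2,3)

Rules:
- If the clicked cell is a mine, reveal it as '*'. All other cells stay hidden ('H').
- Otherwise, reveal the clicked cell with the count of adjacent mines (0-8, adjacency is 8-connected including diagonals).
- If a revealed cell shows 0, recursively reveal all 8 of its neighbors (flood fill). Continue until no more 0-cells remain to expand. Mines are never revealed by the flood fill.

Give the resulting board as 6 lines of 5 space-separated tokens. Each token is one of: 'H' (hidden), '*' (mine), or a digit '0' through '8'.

H H H H H
H H H H H
H H H 3 H
H H H H H
H H H H H
H H H H H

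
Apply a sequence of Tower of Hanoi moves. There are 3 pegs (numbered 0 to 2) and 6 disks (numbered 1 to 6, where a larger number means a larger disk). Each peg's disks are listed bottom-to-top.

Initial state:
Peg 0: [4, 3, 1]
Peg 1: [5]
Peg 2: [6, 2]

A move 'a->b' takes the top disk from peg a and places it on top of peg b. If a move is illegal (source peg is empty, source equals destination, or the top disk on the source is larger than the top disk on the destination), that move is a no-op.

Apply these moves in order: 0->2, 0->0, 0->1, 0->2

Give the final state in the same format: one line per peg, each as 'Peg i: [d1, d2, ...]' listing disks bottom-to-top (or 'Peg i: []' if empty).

After move 1 (0->2):
Peg 0: [4, 3]
Peg 1: [5]
Peg 2: [6, 2, 1]

After move 2 (0->0):
Peg 0: [4, 3]
Peg 1: [5]
Peg 2: [6, 2, 1]

After move 3 (0->1):
Peg 0: [4]
Peg 1: [5, 3]
Peg 2: [6, 2, 1]

After move 4 (0->2):
Peg 0: [4]
Peg 1: [5, 3]
Peg 2: [6, 2, 1]

Answer: Peg 0: [4]
Peg 1: [5, 3]
Peg 2: [6, 2, 1]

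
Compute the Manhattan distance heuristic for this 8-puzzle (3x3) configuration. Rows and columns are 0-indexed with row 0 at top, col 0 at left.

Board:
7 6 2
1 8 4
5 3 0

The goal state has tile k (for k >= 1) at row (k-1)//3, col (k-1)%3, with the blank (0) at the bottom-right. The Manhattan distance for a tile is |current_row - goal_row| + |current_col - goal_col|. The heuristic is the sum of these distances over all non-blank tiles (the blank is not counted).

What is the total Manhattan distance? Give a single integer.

Tile 7: at (0,0), goal (2,0), distance |0-2|+|0-0| = 2
Tile 6: at (0,1), goal (1,2), distance |0-1|+|1-2| = 2
Tile 2: at (0,2), goal (0,1), distance |0-0|+|2-1| = 1
Tile 1: at (1,0), goal (0,0), distance |1-0|+|0-0| = 1
Tile 8: at (1,1), goal (2,1), distance |1-2|+|1-1| = 1
Tile 4: at (1,2), goal (1,0), distance |1-1|+|2-0| = 2
Tile 5: at (2,0), goal (1,1), distance |2-1|+|0-1| = 2
Tile 3: at (2,1), goal (0,2), distance |2-0|+|1-2| = 3
Sum: 2 + 2 + 1 + 1 + 1 + 2 + 2 + 3 = 14

Answer: 14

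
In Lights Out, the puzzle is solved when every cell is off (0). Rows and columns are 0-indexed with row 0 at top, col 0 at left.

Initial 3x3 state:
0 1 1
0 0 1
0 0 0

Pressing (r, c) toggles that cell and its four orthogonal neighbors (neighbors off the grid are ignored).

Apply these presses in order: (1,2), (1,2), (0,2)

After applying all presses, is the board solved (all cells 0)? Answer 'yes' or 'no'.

Answer: yes

Derivation:
After press 1 at (1,2):
0 1 0
0 1 0
0 0 1

After press 2 at (1,2):
0 1 1
0 0 1
0 0 0

After press 3 at (0,2):
0 0 0
0 0 0
0 0 0

Lights still on: 0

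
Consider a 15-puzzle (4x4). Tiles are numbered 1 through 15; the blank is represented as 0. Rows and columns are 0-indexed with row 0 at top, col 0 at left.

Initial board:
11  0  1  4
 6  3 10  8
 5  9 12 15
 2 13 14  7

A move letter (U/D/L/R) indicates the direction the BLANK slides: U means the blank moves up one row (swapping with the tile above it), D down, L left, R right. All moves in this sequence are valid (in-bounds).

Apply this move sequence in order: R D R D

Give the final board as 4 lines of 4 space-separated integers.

Answer: 11  1 10  4
 6  3  8 15
 5  9 12  0
 2 13 14  7

Derivation:
After move 1 (R):
11  1  0  4
 6  3 10  8
 5  9 12 15
 2 13 14  7

After move 2 (D):
11  1 10  4
 6  3  0  8
 5  9 12 15
 2 13 14  7

After move 3 (R):
11  1 10  4
 6  3  8  0
 5  9 12 15
 2 13 14  7

After move 4 (D):
11  1 10  4
 6  3  8 15
 5  9 12  0
 2 13 14  7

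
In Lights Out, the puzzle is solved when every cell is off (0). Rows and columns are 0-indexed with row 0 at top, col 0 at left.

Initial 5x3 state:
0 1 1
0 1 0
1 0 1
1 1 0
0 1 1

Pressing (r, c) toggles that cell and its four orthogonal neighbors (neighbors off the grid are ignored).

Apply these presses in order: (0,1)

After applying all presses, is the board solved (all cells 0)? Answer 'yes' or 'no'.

After press 1 at (0,1):
1 0 0
0 0 0
1 0 1
1 1 0
0 1 1

Lights still on: 7

Answer: no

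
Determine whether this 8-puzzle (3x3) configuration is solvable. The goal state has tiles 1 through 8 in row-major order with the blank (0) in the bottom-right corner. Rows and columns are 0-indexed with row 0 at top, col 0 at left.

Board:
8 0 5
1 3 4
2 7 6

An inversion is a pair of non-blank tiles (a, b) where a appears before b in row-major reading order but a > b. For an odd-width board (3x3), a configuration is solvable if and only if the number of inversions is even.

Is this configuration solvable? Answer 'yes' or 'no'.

Answer: yes

Derivation:
Inversions (pairs i<j in row-major order where tile[i] > tile[j] > 0): 14
14 is even, so the puzzle is solvable.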